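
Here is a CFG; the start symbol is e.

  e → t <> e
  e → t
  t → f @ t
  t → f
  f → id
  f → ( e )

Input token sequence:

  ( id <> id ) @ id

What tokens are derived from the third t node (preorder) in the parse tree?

[e [t [f ( [e [t [f id]] <> [e [t [f id]]]] )] @ [t [f id]]]]

id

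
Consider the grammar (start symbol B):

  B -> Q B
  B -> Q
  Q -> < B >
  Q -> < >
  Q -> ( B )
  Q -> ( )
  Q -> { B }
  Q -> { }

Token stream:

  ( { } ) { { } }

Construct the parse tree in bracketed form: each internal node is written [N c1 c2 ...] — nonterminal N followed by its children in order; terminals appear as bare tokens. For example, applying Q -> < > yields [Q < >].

B
Q B
( B ) B
( Q ) B
( { } ) B
( { } ) Q
( { } ) { B }
( { } ) { Q }
( { } ) { { } }

[B [Q ( [B [Q { }]] )] [B [Q { [B [Q { }]] }]]]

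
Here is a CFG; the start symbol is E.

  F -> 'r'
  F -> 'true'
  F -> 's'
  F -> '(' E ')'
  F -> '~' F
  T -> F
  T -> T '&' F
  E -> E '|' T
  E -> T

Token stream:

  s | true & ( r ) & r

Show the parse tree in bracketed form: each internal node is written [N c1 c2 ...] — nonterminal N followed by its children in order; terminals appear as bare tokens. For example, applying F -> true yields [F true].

E
E | T
T | T
F | T
s | T
s | T & F
s | T & F & F
s | F & F & F
s | true & F & F
s | true & ( E ) & F
s | true & ( T ) & F
s | true & ( F ) & F
s | true & ( r ) & F
s | true & ( r ) & r

[E [E [T [F s]]] | [T [T [T [F true]] & [F ( [E [T [F r]]] )]] & [F r]]]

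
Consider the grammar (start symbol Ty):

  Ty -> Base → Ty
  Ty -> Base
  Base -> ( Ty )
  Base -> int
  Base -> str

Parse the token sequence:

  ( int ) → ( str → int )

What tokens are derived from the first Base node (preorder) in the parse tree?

[Ty [Base ( [Ty [Base int]] )] → [Ty [Base ( [Ty [Base str] → [Ty [Base int]]] )]]]

( int )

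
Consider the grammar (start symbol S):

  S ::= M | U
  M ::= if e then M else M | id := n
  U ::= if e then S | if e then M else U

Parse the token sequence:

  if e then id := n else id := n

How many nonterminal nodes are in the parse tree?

[S [M if e then [M id := n] else [M id := n]]]

4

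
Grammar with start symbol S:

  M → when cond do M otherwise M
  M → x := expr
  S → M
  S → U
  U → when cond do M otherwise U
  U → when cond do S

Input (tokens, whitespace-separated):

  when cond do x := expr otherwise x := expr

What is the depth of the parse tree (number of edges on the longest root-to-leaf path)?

[S [M when cond do [M x := expr] otherwise [M x := expr]]]

3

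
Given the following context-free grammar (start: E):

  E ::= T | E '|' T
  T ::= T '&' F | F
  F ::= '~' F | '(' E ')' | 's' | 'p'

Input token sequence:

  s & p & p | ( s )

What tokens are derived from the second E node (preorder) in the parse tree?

s & p & p

[E [E [T [T [T [F s]] & [F p]] & [F p]]] | [T [F ( [E [T [F s]]] )]]]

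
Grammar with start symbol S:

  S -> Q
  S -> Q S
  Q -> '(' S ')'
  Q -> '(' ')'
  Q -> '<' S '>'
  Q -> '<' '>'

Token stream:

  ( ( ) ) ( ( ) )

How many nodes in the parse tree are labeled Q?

[S [Q ( [S [Q ( )]] )] [S [Q ( [S [Q ( )]] )]]]

4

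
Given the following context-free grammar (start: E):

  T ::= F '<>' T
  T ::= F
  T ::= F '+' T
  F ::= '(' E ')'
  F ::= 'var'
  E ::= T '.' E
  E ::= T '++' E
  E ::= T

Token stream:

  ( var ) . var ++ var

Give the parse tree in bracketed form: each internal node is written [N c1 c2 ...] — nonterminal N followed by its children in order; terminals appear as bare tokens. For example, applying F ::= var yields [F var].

[E [T [F ( [E [T [F var]]] )]] . [E [T [F var]] ++ [E [T [F var]]]]]

E
T . E
F . E
( E ) . E
( T ) . E
( F ) . E
( var ) . E
( var ) . T ++ E
( var ) . F ++ E
( var ) . var ++ E
( var ) . var ++ T
( var ) . var ++ F
( var ) . var ++ var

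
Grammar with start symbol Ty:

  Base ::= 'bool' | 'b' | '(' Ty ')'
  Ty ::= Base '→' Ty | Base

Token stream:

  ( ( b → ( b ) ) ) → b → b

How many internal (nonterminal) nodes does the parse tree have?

[Ty [Base ( [Ty [Base ( [Ty [Base b] → [Ty [Base ( [Ty [Base b]] )]]] )]] )] → [Ty [Base b] → [Ty [Base b]]]]

14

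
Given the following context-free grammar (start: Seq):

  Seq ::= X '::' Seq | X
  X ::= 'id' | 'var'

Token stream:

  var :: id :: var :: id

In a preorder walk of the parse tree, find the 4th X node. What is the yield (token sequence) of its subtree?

[Seq [X var] :: [Seq [X id] :: [Seq [X var] :: [Seq [X id]]]]]

id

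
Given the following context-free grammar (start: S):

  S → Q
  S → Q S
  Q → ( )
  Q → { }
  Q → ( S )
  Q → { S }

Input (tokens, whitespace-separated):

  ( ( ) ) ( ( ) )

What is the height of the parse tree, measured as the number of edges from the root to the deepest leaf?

[S [Q ( [S [Q ( )]] )] [S [Q ( [S [Q ( )]] )]]]

5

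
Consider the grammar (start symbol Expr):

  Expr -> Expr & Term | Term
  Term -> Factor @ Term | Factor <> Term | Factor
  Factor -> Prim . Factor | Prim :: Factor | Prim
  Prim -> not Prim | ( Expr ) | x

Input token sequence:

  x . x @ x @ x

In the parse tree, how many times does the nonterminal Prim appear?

4

[Expr [Term [Factor [Prim x] . [Factor [Prim x]]] @ [Term [Factor [Prim x]] @ [Term [Factor [Prim x]]]]]]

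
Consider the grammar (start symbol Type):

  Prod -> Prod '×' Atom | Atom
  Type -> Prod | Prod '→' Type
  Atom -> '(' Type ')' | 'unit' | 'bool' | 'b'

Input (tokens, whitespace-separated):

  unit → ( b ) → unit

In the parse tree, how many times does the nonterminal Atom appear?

[Type [Prod [Atom unit]] → [Type [Prod [Atom ( [Type [Prod [Atom b]]] )]] → [Type [Prod [Atom unit]]]]]

4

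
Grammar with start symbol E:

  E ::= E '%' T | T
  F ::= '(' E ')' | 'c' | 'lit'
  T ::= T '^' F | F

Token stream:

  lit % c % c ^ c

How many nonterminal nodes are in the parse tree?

[E [E [E [T [F lit]]] % [T [F c]]] % [T [T [F c]] ^ [F c]]]

11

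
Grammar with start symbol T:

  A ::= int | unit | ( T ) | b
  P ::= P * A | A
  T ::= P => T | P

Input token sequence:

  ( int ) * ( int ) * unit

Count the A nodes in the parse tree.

[T [P [P [P [A ( [T [P [A int]]] )]] * [A ( [T [P [A int]]] )]] * [A unit]]]

5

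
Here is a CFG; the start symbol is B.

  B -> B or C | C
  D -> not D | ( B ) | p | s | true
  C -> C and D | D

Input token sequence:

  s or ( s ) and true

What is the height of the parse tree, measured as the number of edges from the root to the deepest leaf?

7

[B [B [C [D s]]] or [C [C [D ( [B [C [D s]]] )]] and [D true]]]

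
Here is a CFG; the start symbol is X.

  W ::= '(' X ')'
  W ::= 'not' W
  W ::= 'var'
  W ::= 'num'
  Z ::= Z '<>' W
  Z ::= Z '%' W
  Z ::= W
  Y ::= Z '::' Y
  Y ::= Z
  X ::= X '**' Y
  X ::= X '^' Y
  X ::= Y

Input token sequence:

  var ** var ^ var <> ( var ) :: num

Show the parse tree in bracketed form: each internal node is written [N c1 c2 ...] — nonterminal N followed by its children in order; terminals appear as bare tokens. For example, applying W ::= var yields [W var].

X
X ^ Y
X ** Y ^ Y
Y ** Y ^ Y
Z ** Y ^ Y
W ** Y ^ Y
var ** Y ^ Y
var ** Z ^ Y
var ** W ^ Y
var ** var ^ Y
var ** var ^ Z :: Y
var ** var ^ Z <> W :: Y
var ** var ^ W <> W :: Y
var ** var ^ var <> W :: Y
var ** var ^ var <> ( X ) :: Y
var ** var ^ var <> ( Y ) :: Y
var ** var ^ var <> ( Z ) :: Y
var ** var ^ var <> ( W ) :: Y
var ** var ^ var <> ( var ) :: Y
var ** var ^ var <> ( var ) :: Z
var ** var ^ var <> ( var ) :: W
var ** var ^ var <> ( var ) :: num

[X [X [X [Y [Z [W var]]]] ** [Y [Z [W var]]]] ^ [Y [Z [Z [W var]] <> [W ( [X [Y [Z [W var]]]] )]] :: [Y [Z [W num]]]]]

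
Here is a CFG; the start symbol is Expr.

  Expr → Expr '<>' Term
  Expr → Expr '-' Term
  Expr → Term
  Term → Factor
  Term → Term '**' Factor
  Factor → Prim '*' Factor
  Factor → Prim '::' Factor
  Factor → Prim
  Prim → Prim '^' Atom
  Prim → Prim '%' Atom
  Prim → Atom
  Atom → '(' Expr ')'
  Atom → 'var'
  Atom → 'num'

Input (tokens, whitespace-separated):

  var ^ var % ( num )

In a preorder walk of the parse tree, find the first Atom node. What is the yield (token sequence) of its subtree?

var

[Expr [Term [Factor [Prim [Prim [Prim [Atom var]] ^ [Atom var]] % [Atom ( [Expr [Term [Factor [Prim [Atom num]]]]] )]]]]]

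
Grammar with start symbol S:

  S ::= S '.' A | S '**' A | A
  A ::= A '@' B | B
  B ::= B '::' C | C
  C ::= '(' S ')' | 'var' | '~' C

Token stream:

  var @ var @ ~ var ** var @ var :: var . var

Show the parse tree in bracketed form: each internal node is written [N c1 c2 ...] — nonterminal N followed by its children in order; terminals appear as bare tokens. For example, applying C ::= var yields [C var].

[S [S [S [A [A [A [B [C var]]] @ [B [C var]]] @ [B [C ~ [C var]]]]] ** [A [A [B [C var]]] @ [B [B [C var]] :: [C var]]]] . [A [B [C var]]]]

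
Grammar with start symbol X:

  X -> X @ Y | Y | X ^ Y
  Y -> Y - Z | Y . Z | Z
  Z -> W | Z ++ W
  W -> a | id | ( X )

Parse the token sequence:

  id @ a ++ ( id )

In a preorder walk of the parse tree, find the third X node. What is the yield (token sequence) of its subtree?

id

[X [X [Y [Z [W id]]]] @ [Y [Z [Z [W a]] ++ [W ( [X [Y [Z [W id]]]] )]]]]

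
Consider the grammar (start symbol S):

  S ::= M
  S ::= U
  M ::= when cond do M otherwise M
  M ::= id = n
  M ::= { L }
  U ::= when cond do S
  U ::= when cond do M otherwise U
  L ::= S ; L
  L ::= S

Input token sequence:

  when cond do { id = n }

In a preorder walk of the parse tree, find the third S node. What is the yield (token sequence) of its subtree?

id = n

[S [U when cond do [S [M { [L [S [M id = n]]] }]]]]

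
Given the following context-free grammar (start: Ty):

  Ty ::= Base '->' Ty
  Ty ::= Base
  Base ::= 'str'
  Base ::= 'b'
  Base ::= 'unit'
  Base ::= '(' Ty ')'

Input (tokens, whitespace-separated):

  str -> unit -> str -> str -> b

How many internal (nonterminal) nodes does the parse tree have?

10

[Ty [Base str] -> [Ty [Base unit] -> [Ty [Base str] -> [Ty [Base str] -> [Ty [Base b]]]]]]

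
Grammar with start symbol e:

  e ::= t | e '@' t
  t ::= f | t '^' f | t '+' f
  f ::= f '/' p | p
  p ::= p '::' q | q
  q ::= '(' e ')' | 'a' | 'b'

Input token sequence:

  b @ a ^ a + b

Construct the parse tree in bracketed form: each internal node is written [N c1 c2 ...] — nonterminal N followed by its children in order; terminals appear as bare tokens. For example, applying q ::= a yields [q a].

e
e @ t
t @ t
f @ t
p @ t
q @ t
b @ t
b @ t + f
b @ t ^ f + f
b @ f ^ f + f
b @ p ^ f + f
b @ q ^ f + f
b @ a ^ f + f
b @ a ^ p + f
b @ a ^ q + f
b @ a ^ a + f
b @ a ^ a + p
b @ a ^ a + q
b @ a ^ a + b

[e [e [t [f [p [q b]]]]] @ [t [t [t [f [p [q a]]]] ^ [f [p [q a]]]] + [f [p [q b]]]]]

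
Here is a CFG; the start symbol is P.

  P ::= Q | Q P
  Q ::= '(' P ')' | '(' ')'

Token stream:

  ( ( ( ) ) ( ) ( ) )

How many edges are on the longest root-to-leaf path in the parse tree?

[P [Q ( [P [Q ( [P [Q ( )]] )] [P [Q ( )] [P [Q ( )]]]] )]]

6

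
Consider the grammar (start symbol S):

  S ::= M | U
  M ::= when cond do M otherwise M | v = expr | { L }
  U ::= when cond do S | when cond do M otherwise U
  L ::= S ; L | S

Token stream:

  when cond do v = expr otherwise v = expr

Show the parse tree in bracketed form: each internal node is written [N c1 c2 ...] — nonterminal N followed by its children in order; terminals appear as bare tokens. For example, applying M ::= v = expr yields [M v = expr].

[S [M when cond do [M v = expr] otherwise [M v = expr]]]

S
M
when cond do M otherwise M
when cond do v = expr otherwise M
when cond do v = expr otherwise v = expr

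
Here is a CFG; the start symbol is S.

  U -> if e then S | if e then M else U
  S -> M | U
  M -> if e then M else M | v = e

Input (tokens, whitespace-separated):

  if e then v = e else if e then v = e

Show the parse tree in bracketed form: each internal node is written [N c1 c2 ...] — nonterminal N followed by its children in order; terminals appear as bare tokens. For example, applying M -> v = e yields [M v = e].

S
U
if e then M else U
if e then v = e else U
if e then v = e else if e then S
if e then v = e else if e then M
if e then v = e else if e then v = e

[S [U if e then [M v = e] else [U if e then [S [M v = e]]]]]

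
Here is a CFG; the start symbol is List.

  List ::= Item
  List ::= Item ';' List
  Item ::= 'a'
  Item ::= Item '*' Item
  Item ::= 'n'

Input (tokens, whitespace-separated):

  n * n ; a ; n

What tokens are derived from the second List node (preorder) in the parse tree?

a ; n

[List [Item [Item n] * [Item n]] ; [List [Item a] ; [List [Item n]]]]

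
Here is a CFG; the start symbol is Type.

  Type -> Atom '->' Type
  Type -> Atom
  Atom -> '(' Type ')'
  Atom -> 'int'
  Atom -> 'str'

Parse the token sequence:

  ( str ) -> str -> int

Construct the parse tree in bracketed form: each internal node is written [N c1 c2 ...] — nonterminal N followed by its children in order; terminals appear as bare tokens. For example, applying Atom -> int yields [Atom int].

[Type [Atom ( [Type [Atom str]] )] -> [Type [Atom str] -> [Type [Atom int]]]]

Type
Atom -> Type
( Type ) -> Type
( Atom ) -> Type
( str ) -> Type
( str ) -> Atom -> Type
( str ) -> str -> Type
( str ) -> str -> Atom
( str ) -> str -> int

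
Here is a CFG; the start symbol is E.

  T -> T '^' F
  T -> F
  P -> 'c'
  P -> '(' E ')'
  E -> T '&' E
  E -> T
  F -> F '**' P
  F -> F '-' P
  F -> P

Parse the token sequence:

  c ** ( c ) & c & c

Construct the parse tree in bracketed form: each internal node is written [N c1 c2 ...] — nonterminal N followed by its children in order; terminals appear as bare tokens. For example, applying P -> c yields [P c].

[E [T [F [F [P c]] ** [P ( [E [T [F [P c]]]] )]]] & [E [T [F [P c]]] & [E [T [F [P c]]]]]]

E
T & E
F & E
F ** P & E
P ** P & E
c ** P & E
c ** ( E ) & E
c ** ( T ) & E
c ** ( F ) & E
c ** ( P ) & E
c ** ( c ) & E
c ** ( c ) & T & E
c ** ( c ) & F & E
c ** ( c ) & P & E
c ** ( c ) & c & E
c ** ( c ) & c & T
c ** ( c ) & c & F
c ** ( c ) & c & P
c ** ( c ) & c & c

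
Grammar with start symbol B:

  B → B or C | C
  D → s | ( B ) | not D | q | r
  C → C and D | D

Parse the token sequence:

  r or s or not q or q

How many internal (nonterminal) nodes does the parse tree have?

[B [B [B [B [C [D r]]] or [C [D s]]] or [C [D not [D q]]]] or [C [D q]]]

13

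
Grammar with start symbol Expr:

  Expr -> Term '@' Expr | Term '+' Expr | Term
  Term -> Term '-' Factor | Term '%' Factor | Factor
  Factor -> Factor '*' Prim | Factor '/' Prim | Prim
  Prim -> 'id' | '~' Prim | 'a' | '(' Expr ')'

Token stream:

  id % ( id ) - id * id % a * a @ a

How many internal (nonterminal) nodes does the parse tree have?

[Expr [Term [Term [Term [Term [Factor [Prim id]]] % [Factor [Prim ( [Expr [Term [Factor [Prim id]]]] )]]] - [Factor [Factor [Prim id]] * [Prim id]]] % [Factor [Factor [Prim a]] * [Prim a]]] @ [Expr [Term [Factor [Prim a]]]]]

25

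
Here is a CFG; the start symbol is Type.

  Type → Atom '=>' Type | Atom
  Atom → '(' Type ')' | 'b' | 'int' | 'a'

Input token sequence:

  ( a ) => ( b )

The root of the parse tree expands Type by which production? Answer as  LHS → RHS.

[Type [Atom ( [Type [Atom a]] )] => [Type [Atom ( [Type [Atom b]] )]]]

Type → Atom '=>' Type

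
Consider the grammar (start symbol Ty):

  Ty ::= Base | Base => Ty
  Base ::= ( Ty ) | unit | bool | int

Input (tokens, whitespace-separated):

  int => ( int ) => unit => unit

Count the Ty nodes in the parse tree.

[Ty [Base int] => [Ty [Base ( [Ty [Base int]] )] => [Ty [Base unit] => [Ty [Base unit]]]]]

5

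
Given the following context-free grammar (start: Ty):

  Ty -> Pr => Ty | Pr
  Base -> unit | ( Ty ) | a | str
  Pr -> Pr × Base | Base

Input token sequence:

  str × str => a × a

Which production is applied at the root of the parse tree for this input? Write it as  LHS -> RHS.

Ty -> Pr => Ty

[Ty [Pr [Pr [Base str]] × [Base str]] => [Ty [Pr [Pr [Base a]] × [Base a]]]]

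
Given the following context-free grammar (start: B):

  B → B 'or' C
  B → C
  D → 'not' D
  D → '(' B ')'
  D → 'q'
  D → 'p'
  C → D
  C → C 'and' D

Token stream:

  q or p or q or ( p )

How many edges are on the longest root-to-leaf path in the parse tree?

[B [B [B [B [C [D q]]] or [C [D p]]] or [C [D q]]] or [C [D ( [B [C [D p]]] )]]]

6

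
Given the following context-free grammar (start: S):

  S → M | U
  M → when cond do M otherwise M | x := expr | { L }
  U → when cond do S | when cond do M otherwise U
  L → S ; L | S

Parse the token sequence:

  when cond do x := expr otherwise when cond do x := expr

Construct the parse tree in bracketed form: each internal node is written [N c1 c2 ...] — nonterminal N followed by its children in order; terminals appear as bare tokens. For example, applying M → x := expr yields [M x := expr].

[S [U when cond do [M x := expr] otherwise [U when cond do [S [M x := expr]]]]]

S
U
when cond do M otherwise U
when cond do x := expr otherwise U
when cond do x := expr otherwise when cond do S
when cond do x := expr otherwise when cond do M
when cond do x := expr otherwise when cond do x := expr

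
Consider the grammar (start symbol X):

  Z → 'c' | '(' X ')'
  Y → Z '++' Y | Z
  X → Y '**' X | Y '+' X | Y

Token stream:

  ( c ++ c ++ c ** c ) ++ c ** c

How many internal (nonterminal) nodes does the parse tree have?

18

[X [Y [Z ( [X [Y [Z c] ++ [Y [Z c] ++ [Y [Z c]]]] ** [X [Y [Z c]]]] )] ++ [Y [Z c]]] ** [X [Y [Z c]]]]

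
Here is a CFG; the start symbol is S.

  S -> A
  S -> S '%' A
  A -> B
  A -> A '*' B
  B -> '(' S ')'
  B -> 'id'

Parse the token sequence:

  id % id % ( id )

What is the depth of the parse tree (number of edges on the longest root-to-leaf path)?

6

[S [S [S [A [B id]]] % [A [B id]]] % [A [B ( [S [A [B id]]] )]]]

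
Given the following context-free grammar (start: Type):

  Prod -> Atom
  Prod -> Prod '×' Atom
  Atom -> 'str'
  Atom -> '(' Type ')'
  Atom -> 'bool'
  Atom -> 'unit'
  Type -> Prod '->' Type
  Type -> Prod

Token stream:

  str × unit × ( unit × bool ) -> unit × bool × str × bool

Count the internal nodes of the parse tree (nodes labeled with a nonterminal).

21

[Type [Prod [Prod [Prod [Atom str]] × [Atom unit]] × [Atom ( [Type [Prod [Prod [Atom unit]] × [Atom bool]]] )]] -> [Type [Prod [Prod [Prod [Prod [Atom unit]] × [Atom bool]] × [Atom str]] × [Atom bool]]]]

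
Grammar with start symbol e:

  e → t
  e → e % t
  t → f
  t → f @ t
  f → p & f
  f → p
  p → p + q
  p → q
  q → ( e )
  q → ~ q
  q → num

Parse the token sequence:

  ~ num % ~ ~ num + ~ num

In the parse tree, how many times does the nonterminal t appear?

2

[e [e [t [f [p [q ~ [q num]]]]]] % [t [f [p [p [q ~ [q ~ [q num]]]] + [q ~ [q num]]]]]]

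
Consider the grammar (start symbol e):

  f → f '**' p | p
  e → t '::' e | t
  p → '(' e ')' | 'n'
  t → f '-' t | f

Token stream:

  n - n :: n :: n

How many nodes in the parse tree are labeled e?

[e [t [f [p n]] - [t [f [p n]]]] :: [e [t [f [p n]]] :: [e [t [f [p n]]]]]]

3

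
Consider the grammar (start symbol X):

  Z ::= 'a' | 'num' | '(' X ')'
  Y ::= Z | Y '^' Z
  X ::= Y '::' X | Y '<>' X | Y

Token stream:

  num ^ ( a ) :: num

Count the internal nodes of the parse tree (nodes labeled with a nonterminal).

11

[X [Y [Y [Z num]] ^ [Z ( [X [Y [Z a]]] )]] :: [X [Y [Z num]]]]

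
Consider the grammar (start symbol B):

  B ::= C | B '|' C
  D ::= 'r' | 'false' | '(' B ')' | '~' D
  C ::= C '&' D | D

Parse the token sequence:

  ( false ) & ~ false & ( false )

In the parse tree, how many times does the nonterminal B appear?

[B [C [C [C [D ( [B [C [D false]]] )]] & [D ~ [D false]]] & [D ( [B [C [D false]]] )]]]

3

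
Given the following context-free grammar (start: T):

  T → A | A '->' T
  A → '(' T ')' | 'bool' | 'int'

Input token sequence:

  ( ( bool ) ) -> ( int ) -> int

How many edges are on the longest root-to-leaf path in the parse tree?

[T [A ( [T [A ( [T [A bool]] )]] )] -> [T [A ( [T [A int]] )] -> [T [A int]]]]

6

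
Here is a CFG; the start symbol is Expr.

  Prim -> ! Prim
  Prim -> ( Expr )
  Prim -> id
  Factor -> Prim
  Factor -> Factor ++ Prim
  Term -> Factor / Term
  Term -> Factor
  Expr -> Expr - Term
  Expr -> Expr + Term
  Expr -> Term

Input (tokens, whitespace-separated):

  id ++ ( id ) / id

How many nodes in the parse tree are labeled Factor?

4

[Expr [Term [Factor [Factor [Prim id]] ++ [Prim ( [Expr [Term [Factor [Prim id]]]] )]] / [Term [Factor [Prim id]]]]]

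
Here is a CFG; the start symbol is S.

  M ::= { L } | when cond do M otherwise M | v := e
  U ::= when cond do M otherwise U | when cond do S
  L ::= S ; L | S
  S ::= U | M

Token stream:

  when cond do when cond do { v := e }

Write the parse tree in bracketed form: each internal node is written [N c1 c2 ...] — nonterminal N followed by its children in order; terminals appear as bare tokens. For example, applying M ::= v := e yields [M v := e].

[S [U when cond do [S [U when cond do [S [M { [L [S [M v := e]]] }]]]]]]

S
U
when cond do S
when cond do U
when cond do when cond do S
when cond do when cond do M
when cond do when cond do { L }
when cond do when cond do { S }
when cond do when cond do { M }
when cond do when cond do { v := e }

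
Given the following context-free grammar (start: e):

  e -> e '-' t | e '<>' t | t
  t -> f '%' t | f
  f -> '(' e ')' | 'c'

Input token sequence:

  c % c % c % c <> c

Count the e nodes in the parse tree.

2

[e [e [t [f c] % [t [f c] % [t [f c] % [t [f c]]]]]] <> [t [f c]]]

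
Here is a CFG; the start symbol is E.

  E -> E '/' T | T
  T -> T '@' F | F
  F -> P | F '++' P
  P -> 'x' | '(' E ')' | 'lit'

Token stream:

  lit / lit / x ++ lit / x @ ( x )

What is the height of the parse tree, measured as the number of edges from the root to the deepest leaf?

8

[E [E [E [E [T [F [P lit]]]] / [T [F [P lit]]]] / [T [F [F [P x]] ++ [P lit]]]] / [T [T [F [P x]]] @ [F [P ( [E [T [F [P x]]]] )]]]]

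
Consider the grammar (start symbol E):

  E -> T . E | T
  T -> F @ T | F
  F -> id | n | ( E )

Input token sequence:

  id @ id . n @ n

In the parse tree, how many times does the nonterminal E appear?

2

[E [T [F id] @ [T [F id]]] . [E [T [F n] @ [T [F n]]]]]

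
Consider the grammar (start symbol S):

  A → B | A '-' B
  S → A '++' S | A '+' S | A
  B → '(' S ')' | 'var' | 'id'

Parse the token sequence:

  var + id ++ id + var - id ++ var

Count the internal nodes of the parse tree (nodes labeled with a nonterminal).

17

[S [A [B var]] + [S [A [B id]] ++ [S [A [B id]] + [S [A [A [B var]] - [B id]] ++ [S [A [B var]]]]]]]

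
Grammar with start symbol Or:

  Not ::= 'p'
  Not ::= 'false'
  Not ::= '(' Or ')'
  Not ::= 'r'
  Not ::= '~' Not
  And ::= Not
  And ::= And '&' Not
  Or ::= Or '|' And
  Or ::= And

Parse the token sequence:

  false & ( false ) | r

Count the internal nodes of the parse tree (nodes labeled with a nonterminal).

[Or [Or [And [And [Not false]] & [Not ( [Or [And [Not false]]] )]]] | [And [Not r]]]

11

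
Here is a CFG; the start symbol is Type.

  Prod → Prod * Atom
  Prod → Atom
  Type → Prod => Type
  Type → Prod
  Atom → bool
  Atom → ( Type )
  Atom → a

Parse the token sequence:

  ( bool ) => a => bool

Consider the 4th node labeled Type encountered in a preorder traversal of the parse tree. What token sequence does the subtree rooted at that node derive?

bool

[Type [Prod [Atom ( [Type [Prod [Atom bool]]] )]] => [Type [Prod [Atom a]] => [Type [Prod [Atom bool]]]]]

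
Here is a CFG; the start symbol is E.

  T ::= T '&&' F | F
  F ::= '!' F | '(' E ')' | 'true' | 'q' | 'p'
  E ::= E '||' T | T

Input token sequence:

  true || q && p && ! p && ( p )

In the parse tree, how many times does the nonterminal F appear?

7

[E [E [T [F true]]] || [T [T [T [T [F q]] && [F p]] && [F ! [F p]]] && [F ( [E [T [F p]]] )]]]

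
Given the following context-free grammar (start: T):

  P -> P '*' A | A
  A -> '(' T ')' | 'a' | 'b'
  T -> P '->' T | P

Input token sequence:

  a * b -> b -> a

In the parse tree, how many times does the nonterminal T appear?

[T [P [P [A a]] * [A b]] -> [T [P [A b]] -> [T [P [A a]]]]]

3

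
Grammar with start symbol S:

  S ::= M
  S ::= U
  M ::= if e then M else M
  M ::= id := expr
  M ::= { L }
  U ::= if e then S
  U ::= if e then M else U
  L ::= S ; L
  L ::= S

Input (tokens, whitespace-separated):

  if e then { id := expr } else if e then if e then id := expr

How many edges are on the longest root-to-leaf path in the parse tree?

[S [U if e then [M { [L [S [M id := expr]]] }] else [U if e then [S [U if e then [S [M id := expr]]]]]]]

7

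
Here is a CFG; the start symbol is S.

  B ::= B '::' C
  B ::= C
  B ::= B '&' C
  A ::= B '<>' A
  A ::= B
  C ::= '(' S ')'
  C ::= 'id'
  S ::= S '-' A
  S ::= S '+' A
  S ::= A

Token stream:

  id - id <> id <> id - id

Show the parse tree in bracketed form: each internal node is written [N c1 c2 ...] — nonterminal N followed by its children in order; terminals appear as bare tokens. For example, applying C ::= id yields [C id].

[S [S [S [A [B [C id]]]] - [A [B [C id]] <> [A [B [C id]] <> [A [B [C id]]]]]] - [A [B [C id]]]]

S
S - A
S - A - A
A - A - A
B - A - A
C - A - A
id - A - A
id - B <> A - A
id - C <> A - A
id - id <> A - A
id - id <> B <> A - A
id - id <> C <> A - A
id - id <> id <> A - A
id - id <> id <> B - A
id - id <> id <> C - A
id - id <> id <> id - A
id - id <> id <> id - B
id - id <> id <> id - C
id - id <> id <> id - id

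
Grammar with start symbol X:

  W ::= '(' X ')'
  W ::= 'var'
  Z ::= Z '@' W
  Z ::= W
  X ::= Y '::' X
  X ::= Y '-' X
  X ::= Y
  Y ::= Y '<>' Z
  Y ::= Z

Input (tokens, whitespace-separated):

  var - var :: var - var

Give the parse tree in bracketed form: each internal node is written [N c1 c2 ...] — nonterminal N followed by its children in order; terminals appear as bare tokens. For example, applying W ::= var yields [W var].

[X [Y [Z [W var]]] - [X [Y [Z [W var]]] :: [X [Y [Z [W var]]] - [X [Y [Z [W var]]]]]]]

X
Y - X
Z - X
W - X
var - X
var - Y :: X
var - Z :: X
var - W :: X
var - var :: X
var - var :: Y - X
var - var :: Z - X
var - var :: W - X
var - var :: var - X
var - var :: var - Y
var - var :: var - Z
var - var :: var - W
var - var :: var - var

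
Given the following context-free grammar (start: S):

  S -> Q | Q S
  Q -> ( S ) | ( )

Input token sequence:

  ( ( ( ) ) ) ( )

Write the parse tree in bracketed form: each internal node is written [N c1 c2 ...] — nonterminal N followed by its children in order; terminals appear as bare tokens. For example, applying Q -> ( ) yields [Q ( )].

S
Q S
( S ) S
( Q ) S
( ( S ) ) S
( ( Q ) ) S
( ( ( ) ) ) S
( ( ( ) ) ) Q
( ( ( ) ) ) ( )

[S [Q ( [S [Q ( [S [Q ( )]] )]] )] [S [Q ( )]]]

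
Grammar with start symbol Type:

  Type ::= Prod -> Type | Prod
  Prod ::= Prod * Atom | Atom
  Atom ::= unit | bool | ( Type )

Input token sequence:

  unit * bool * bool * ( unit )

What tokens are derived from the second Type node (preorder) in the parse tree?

[Type [Prod [Prod [Prod [Prod [Atom unit]] * [Atom bool]] * [Atom bool]] * [Atom ( [Type [Prod [Atom unit]]] )]]]

unit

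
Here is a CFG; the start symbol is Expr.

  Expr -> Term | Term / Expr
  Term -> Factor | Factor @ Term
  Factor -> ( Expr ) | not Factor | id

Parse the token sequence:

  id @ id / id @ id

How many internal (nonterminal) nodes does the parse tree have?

10

[Expr [Term [Factor id] @ [Term [Factor id]]] / [Expr [Term [Factor id] @ [Term [Factor id]]]]]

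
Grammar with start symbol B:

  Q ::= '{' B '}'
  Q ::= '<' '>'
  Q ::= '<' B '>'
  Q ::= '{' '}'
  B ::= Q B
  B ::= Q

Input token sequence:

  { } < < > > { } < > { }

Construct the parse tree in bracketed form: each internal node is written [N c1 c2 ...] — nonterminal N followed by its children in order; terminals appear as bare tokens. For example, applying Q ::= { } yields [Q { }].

[B [Q { }] [B [Q < [B [Q < >]] >] [B [Q { }] [B [Q < >] [B [Q { }]]]]]]

B
Q B
{ } B
{ } Q B
{ } < B > B
{ } < Q > B
{ } < < > > B
{ } < < > > Q B
{ } < < > > { } B
{ } < < > > { } Q B
{ } < < > > { } < > B
{ } < < > > { } < > Q
{ } < < > > { } < > { }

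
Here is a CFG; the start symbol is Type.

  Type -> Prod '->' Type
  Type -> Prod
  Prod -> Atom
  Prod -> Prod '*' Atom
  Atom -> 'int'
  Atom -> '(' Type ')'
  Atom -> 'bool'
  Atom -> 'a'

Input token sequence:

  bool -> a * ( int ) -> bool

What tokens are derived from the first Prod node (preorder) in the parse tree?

[Type [Prod [Atom bool]] -> [Type [Prod [Prod [Atom a]] * [Atom ( [Type [Prod [Atom int]]] )]] -> [Type [Prod [Atom bool]]]]]

bool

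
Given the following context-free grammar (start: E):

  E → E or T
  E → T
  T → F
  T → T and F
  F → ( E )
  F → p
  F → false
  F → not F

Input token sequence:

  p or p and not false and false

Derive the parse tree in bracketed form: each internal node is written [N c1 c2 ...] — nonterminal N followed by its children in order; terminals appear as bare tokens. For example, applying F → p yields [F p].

[E [E [T [F p]]] or [T [T [T [F p]] and [F not [F false]]] and [F false]]]

E
E or T
T or T
F or T
p or T
p or T and F
p or T and F and F
p or F and F and F
p or p and F and F
p or p and not F and F
p or p and not false and F
p or p and not false and false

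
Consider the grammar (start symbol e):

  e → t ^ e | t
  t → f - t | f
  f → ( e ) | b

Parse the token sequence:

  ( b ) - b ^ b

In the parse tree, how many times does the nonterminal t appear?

[e [t [f ( [e [t [f b]]] )] - [t [f b]]] ^ [e [t [f b]]]]

4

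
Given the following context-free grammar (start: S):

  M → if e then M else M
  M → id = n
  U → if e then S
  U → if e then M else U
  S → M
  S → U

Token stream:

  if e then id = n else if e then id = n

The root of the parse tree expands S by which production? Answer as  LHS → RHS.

S → U

[S [U if e then [M id = n] else [U if e then [S [M id = n]]]]]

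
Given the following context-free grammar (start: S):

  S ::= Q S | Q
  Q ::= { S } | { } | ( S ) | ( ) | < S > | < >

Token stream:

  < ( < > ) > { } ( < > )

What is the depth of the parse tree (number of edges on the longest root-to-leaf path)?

6

[S [Q < [S [Q ( [S [Q < >]] )]] >] [S [Q { }] [S [Q ( [S [Q < >]] )]]]]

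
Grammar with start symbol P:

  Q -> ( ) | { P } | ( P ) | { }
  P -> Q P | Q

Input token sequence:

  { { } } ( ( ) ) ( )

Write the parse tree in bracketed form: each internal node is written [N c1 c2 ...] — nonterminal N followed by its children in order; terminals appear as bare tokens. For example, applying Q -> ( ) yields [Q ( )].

[P [Q { [P [Q { }]] }] [P [Q ( [P [Q ( )]] )] [P [Q ( )]]]]

P
Q P
{ P } P
{ Q } P
{ { } } P
{ { } } Q P
{ { } } ( P ) P
{ { } } ( Q ) P
{ { } } ( ( ) ) P
{ { } } ( ( ) ) Q
{ { } } ( ( ) ) ( )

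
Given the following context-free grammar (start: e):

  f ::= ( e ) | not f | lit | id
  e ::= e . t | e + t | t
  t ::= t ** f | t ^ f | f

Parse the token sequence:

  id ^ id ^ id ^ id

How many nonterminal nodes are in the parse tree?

[e [t [t [t [t [f id]] ^ [f id]] ^ [f id]] ^ [f id]]]

9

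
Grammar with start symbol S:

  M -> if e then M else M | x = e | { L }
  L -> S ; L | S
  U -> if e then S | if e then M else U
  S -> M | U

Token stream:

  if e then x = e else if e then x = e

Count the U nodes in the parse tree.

2

[S [U if e then [M x = e] else [U if e then [S [M x = e]]]]]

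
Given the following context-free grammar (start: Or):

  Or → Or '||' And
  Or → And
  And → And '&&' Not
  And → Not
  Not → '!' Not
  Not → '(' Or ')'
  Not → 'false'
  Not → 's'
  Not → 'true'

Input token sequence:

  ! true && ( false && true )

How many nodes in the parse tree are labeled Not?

[Or [And [And [Not ! [Not true]]] && [Not ( [Or [And [And [Not false]] && [Not true]]] )]]]

5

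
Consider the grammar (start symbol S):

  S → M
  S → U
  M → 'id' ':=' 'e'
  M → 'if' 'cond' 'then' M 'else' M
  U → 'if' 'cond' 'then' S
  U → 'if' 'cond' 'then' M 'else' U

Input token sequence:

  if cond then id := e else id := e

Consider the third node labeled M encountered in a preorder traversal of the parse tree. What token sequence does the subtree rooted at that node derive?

[S [M if cond then [M id := e] else [M id := e]]]

id := e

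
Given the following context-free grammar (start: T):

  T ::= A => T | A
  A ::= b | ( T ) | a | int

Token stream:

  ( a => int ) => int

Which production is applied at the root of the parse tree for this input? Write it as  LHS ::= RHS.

T ::= A => T

[T [A ( [T [A a] => [T [A int]]] )] => [T [A int]]]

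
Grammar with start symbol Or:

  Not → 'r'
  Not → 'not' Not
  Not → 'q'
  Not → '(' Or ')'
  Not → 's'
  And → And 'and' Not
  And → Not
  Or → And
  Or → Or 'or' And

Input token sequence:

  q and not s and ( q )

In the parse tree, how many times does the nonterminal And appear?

4

[Or [And [And [And [Not q]] and [Not not [Not s]]] and [Not ( [Or [And [Not q]]] )]]]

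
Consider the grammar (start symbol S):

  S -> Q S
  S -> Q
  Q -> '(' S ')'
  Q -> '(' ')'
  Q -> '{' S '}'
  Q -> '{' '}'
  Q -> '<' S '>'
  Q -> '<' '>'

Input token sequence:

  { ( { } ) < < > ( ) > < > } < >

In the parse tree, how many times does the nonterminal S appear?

8

[S [Q { [S [Q ( [S [Q { }]] )] [S [Q < [S [Q < >] [S [Q ( )]]] >] [S [Q < >]]]] }] [S [Q < >]]]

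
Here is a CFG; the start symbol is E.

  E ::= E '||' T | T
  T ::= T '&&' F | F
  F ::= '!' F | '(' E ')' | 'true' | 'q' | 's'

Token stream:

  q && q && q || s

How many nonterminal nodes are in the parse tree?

[E [E [T [T [T [F q]] && [F q]] && [F q]]] || [T [F s]]]

10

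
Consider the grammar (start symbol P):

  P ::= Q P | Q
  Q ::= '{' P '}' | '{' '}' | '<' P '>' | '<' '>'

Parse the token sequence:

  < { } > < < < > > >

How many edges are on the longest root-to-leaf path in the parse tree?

[P [Q < [P [Q { }]] >] [P [Q < [P [Q < [P [Q < >]] >]] >]]]

7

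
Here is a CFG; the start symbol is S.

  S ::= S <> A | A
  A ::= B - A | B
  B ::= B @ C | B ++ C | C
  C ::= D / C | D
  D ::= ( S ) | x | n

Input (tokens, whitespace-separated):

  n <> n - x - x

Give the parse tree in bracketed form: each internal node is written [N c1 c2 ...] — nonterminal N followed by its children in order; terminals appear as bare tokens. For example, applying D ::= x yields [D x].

S
S <> A
A <> A
B <> A
C <> A
D <> A
n <> A
n <> B - A
n <> C - A
n <> D - A
n <> n - A
n <> n - B - A
n <> n - C - A
n <> n - D - A
n <> n - x - A
n <> n - x - B
n <> n - x - C
n <> n - x - D
n <> n - x - x

[S [S [A [B [C [D n]]]]] <> [A [B [C [D n]]] - [A [B [C [D x]]] - [A [B [C [D x]]]]]]]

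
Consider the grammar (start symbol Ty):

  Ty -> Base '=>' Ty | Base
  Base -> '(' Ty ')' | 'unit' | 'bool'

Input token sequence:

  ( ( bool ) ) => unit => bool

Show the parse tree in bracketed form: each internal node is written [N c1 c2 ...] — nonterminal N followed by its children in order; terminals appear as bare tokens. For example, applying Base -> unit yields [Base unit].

Ty
Base => Ty
( Ty ) => Ty
( Base ) => Ty
( ( Ty ) ) => Ty
( ( Base ) ) => Ty
( ( bool ) ) => Ty
( ( bool ) ) => Base => Ty
( ( bool ) ) => unit => Ty
( ( bool ) ) => unit => Base
( ( bool ) ) => unit => bool

[Ty [Base ( [Ty [Base ( [Ty [Base bool]] )]] )] => [Ty [Base unit] => [Ty [Base bool]]]]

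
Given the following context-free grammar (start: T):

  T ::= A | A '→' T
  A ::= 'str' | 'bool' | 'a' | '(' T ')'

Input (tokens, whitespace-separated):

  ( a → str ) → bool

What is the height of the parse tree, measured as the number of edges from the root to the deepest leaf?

[T [A ( [T [A a] → [T [A str]]] )] → [T [A bool]]]

5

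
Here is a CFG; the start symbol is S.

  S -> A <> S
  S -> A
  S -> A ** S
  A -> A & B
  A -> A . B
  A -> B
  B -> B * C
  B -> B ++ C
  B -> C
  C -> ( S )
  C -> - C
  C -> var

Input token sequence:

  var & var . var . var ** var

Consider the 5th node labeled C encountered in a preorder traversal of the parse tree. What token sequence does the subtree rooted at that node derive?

[S [A [A [A [A [B [C var]]] & [B [C var]]] . [B [C var]]] . [B [C var]]] ** [S [A [B [C var]]]]]

var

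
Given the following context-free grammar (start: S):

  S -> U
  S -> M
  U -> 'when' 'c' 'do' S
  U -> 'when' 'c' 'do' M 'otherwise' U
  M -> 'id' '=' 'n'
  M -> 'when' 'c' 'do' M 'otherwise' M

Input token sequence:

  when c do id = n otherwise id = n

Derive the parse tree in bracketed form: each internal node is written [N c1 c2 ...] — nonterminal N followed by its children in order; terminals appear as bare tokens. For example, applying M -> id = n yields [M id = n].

S
M
when c do M otherwise M
when c do id = n otherwise M
when c do id = n otherwise id = n

[S [M when c do [M id = n] otherwise [M id = n]]]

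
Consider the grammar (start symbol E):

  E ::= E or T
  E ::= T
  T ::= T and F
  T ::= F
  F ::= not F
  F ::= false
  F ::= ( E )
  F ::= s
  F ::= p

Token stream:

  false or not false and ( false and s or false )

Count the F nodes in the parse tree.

7

[E [E [T [F false]]] or [T [T [F not [F false]]] and [F ( [E [E [T [T [F false]] and [F s]]] or [T [F false]]] )]]]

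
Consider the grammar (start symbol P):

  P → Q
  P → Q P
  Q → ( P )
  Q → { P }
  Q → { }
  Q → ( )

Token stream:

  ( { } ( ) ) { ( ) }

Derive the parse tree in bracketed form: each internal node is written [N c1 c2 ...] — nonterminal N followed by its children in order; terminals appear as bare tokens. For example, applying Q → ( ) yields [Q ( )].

P
Q P
( P ) P
( Q P ) P
( { } P ) P
( { } Q ) P
( { } ( ) ) P
( { } ( ) ) Q
( { } ( ) ) { P }
( { } ( ) ) { Q }
( { } ( ) ) { ( ) }

[P [Q ( [P [Q { }] [P [Q ( )]]] )] [P [Q { [P [Q ( )]] }]]]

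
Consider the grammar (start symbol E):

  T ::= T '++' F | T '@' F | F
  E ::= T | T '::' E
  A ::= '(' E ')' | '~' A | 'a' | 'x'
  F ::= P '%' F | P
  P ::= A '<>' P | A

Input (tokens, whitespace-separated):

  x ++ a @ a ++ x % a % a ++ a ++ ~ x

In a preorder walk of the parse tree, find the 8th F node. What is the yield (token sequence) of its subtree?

~ x

[E [T [T [T [T [T [T [F [P [A x]]]] ++ [F [P [A a]]]] @ [F [P [A a]]]] ++ [F [P [A x]] % [F [P [A a]] % [F [P [A a]]]]]] ++ [F [P [A a]]]] ++ [F [P [A ~ [A x]]]]]]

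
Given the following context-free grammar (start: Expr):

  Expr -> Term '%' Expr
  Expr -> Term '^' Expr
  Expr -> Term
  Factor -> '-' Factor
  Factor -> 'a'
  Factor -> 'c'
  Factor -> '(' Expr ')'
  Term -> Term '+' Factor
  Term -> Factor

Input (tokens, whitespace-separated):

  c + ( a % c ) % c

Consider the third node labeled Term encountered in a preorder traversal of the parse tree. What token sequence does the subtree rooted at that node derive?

a

[Expr [Term [Term [Factor c]] + [Factor ( [Expr [Term [Factor a]] % [Expr [Term [Factor c]]]] )]] % [Expr [Term [Factor c]]]]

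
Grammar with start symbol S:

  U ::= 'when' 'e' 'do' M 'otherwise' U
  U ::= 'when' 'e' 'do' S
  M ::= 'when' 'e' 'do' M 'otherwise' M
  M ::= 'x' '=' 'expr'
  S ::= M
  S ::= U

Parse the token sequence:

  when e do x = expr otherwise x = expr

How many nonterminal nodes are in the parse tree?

4

[S [M when e do [M x = expr] otherwise [M x = expr]]]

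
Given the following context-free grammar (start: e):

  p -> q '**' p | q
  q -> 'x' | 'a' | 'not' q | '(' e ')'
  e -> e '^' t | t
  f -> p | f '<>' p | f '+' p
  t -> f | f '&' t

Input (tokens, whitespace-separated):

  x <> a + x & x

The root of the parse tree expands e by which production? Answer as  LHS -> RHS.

e -> t

[e [t [f [f [f [p [q x]]] <> [p [q a]]] + [p [q x]]] & [t [f [p [q x]]]]]]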